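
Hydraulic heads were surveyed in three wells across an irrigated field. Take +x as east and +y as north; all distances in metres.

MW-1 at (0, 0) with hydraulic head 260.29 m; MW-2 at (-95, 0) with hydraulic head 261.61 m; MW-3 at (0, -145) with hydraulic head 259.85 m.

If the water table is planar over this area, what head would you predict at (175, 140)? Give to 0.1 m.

∂h/∂x = (261.61 − 260.29) / (-95 − 0) = -0.01389
∂h/∂y = (259.85 − 260.29) / (-145 − 0) = +0.003034
h(175, 140) = 260.29 + (-0.01389)·(175) + (+0.003034)·(140) = 260.29 -2.432 +0.425 = 258.283 m.

258.3 m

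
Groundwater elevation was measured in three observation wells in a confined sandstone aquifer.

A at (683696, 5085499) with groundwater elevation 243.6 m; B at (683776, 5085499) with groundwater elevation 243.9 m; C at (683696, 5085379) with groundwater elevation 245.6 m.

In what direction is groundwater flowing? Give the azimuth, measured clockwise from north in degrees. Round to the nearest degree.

∂h/∂x = (243.9 − 243.6) / (683776 − 683696) = +0.003750
∂h/∂y = (245.6 − 243.6) / (5085379 − 5085499) = -0.01667
Flow direction (−∇h) has components (-0.003750 E, +0.01667 N).
Azimuth = atan2(E, N) = atan2(-0.003750, +0.01667) = 347.3° ≈ 347°.

347°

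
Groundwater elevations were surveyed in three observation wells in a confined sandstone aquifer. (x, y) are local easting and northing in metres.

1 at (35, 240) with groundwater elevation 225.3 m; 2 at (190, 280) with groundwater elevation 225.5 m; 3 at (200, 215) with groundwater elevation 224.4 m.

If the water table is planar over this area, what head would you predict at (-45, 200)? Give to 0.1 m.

Taking 1 as reference: 2−1 = (155, 40, +0.2); 3−1 = (165, -25, -0.9).
Determinant of the coordinate differences = 155·(-25) − 165·40 = -10475.
∂h/∂x = [(+0.2)·(-25) − (-0.9)·40] / -10475 = -0.002959
∂h/∂y = [155·(-0.9) − 165·(+0.2)] / -10475 = +0.01647
h(-45, 200) = 225.3 + (-0.002959)·(-80) + (+0.01647)·(-40) = 225.3 +0.237 -0.659 = 224.878 m.

224.9 m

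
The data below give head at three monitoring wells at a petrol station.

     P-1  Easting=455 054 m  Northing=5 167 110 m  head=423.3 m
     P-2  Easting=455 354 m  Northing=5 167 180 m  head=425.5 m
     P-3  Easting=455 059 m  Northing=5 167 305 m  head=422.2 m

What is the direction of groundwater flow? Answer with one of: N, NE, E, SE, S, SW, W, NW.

Three-point gradient (reference P-1): Δ to P-2 = (300, 70, +2.2), Δ to P-3 = (5, 195, -1.1).
∂h/∂x = +0.008702, ∂h/∂y = -0.005864 (det = 58150).
Flow = −∇h = (-0.008702 east, +0.005864 north), which points northwest.

NW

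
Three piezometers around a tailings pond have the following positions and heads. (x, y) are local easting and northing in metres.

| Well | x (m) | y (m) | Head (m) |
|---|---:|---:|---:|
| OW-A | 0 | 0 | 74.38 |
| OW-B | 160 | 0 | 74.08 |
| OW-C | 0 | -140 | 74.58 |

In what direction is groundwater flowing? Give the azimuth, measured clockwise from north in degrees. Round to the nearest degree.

∂h/∂x = (74.08 − 74.38) / (160 − 0) = -0.001875
∂h/∂y = (74.58 − 74.38) / (-140 − 0) = -0.001429
Flow direction (−∇h) has components (+0.001875 E, +0.001429 N).
Azimuth = atan2(E, N) = atan2(+0.001875, +0.001429) = 52.7° ≈ 053°.

053°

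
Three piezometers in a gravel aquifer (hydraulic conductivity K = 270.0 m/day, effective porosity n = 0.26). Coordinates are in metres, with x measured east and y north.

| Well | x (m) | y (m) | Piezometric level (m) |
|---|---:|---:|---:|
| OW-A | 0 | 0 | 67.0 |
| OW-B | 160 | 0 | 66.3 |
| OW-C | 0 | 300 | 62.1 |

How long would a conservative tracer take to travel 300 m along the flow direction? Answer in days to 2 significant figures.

∂h/∂x = (66.3 − 67.0) / (160 − 0) = -0.004375
∂h/∂y = (62.1 − 67.0) / (300 − 0) = -0.01633
|∇h| = √(-0.004375² + -0.01633²) = 0.01691
Seepage velocity v = K·i/n = 270.0 × 0.01691 / 0.26 = 17.56 m/day.
t = 300 / 17.56 = 17.08 days.

17 days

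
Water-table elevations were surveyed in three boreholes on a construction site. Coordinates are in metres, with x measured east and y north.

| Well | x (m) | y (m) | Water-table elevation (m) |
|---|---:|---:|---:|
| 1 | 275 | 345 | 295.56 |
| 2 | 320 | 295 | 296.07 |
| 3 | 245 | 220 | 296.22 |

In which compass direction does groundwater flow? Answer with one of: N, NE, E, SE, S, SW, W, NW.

NW

With h = a·x + b·y + c and 1 as origin, the differences give:
  45·a + (-50)·b = +0.51
  (-30)·a + (-125)·b = +0.66
Eliminate b (×(-125) and ×(-50), subtract): -7125·a = -30.750 → a = ∂h/∂x = +0.004316
Back-substitute: b = ∂h/∂y = -0.006316.
Flow = −∇h = (-0.004316 east, +0.006316 north), which points northwest.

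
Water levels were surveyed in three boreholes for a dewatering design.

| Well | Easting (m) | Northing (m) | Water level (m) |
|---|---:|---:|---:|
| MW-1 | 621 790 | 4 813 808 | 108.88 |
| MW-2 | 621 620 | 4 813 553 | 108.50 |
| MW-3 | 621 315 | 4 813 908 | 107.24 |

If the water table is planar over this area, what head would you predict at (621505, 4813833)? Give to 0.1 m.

Three-point gradient (reference MW-1): Δ to MW-2 = (-170, -255, -0.38), Δ to MW-3 = (-475, 100, -1.64).
∂h/∂x = +0.003303, ∂h/∂y = -0.0007117 (det = -138125).
h(621505, 4813833) = 108.88 + (+0.003303)·(-285) + (-0.0007117)·(25) = 108.88 -0.941 -0.018 = 107.921 m.

107.9 m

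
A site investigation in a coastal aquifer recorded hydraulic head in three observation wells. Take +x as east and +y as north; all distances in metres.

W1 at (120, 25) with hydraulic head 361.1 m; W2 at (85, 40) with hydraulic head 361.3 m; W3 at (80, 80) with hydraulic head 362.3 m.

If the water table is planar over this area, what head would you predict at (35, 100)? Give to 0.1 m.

362.6 m

Differences from W1: to W2 (Δx, Δy, Δh) = (-35, 15, +0.2); to W3 = (-40, 55, +1.2).
Solve a·Δx + b·Δy = Δh: det = (-35)·55 − (-40)·15 = -1325.
∂h/∂x = [(+0.2)·55 − (+1.2)·15] / -1325 = +0.005283
∂h/∂y = [(-35)·(+1.2) − (-40)·(+0.2)] / -1325 = +0.02566
h(35, 100) = 361.1 + (+0.005283)·(-85) + (+0.02566)·(75) = 361.1 -0.449 +1.925 = 362.575 m.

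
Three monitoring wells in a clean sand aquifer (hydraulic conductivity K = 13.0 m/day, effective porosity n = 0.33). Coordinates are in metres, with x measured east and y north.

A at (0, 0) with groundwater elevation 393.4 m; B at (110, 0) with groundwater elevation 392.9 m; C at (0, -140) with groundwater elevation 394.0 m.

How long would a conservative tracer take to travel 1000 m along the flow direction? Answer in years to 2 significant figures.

∂h/∂x = (392.9 − 393.4) / (110 − 0) = -0.004545
∂h/∂y = (394.0 − 393.4) / (-140 − 0) = -0.004286
|∇h| = √(-0.004545² + -0.004286²) = 0.006247
Seepage velocity v = K·i/n = 13.0 × 0.006247 / 0.33 = 0.2461 m/day.
t = 1000 / 0.2461 = 4063 days = 11.1 years.

11 years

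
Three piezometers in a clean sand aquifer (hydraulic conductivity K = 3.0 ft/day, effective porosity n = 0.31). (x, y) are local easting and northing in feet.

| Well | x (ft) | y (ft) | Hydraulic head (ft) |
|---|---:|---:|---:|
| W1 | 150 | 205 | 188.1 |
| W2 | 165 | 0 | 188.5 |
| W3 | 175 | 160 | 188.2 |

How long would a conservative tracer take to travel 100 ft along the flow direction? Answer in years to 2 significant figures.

14 years

Differences from W1: to W2 (Δx, Δy, Δh) = (15, -205, +0.4); to W3 = (25, -45, +0.1).
Solve a·Δx + b·Δy = Δh: det = 15·(-45) − 25·(-205) = 4450.
∂h/∂x = [(+0.4)·(-45) − (+0.1)·(-205)] / 4450 = +0.0005618
∂h/∂y = [15·(+0.1) − 25·(+0.4)] / 4450 = -0.001910
|∇h| = √(0.0005618² + -0.001910²) = 0.001991
Seepage velocity v = K·i/n = 3.0 × 0.001991 / 0.31 = 0.01927 ft/day.
t = 100 / 0.01927 = 5189 days = 14.2 years.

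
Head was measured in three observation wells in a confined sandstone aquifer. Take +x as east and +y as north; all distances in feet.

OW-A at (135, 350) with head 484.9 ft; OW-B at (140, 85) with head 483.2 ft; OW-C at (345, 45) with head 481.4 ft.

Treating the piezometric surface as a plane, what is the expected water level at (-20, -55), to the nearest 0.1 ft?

Three-point gradient (reference OW-A): Δ to OW-B = (5, -265, -1.7), Δ to OW-C = (210, -305, -3.5).
∂h/∂x = -0.007557, ∂h/∂y = +0.006273 (det = 54125).
h(-20, -55) = 484.9 + (-0.007557)·(-155) + (+0.006273)·(-405) = 484.9 +1.171 -2.540 = 483.531 ft.

483.5 ft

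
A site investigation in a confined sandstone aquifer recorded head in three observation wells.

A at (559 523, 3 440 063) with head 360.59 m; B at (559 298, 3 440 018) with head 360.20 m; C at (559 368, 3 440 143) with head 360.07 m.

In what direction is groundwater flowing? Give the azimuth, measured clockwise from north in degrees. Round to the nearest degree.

Three-point gradient (reference A): Δ to B = (-225, -45, -0.39), Δ to C = (-155, 80, -0.52).
∂h/∂x = +0.002186, ∂h/∂y = -0.002264 (det = -24975).
Flow direction (−∇h) has components (-0.002186 E, +0.002264 N).
Azimuth = atan2(E, N) = atan2(-0.002186, +0.002264) = 316.0° ≈ 316°.

316°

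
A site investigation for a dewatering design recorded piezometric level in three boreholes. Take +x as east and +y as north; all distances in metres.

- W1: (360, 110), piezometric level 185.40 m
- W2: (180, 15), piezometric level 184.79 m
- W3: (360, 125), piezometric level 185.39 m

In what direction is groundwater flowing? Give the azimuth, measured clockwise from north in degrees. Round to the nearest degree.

With h = a·x + b·y + c and W1 as origin, the differences give:
  (-180)·a + (-95)·b = -0.61
  0·a + 15·b = -0.01
Eliminate b (×15 and ×(-95), subtract): -2700·a = -10.100 → a = ∂h/∂x = +0.003741
Back-substitute: b = ∂h/∂y = -0.0006667.
Flow direction (−∇h) has components (-0.003741 E, +0.0006667 N).
Azimuth = atan2(E, N) = atan2(-0.003741, +0.0006667) = 280.1° ≈ 280°.

280°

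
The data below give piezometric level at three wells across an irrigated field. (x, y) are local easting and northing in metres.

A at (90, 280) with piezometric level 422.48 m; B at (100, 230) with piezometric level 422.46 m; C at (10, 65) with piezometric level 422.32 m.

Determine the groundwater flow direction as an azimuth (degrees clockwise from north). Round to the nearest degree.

Differences from A: to B (Δx, Δy, Δh) = (10, -50, -0.02); to C = (-80, -215, -0.16).
Determinant of the coordinate differences = 10·(-215) − (-80)·(-50) = -6150.
∂h/∂x = [(-0.02)·(-215) − (-0.16)·(-50)] / -6150 = +0.0006016
∂h/∂y = [10·(-0.16) − (-80)·(-0.02)] / -6150 = +0.0005203
Flow direction (−∇h) has components (-0.0006016 E, -0.0005203 N).
Azimuth = atan2(E, N) = atan2(-0.0006016, -0.0005203) = 229.1° ≈ 229°.

229°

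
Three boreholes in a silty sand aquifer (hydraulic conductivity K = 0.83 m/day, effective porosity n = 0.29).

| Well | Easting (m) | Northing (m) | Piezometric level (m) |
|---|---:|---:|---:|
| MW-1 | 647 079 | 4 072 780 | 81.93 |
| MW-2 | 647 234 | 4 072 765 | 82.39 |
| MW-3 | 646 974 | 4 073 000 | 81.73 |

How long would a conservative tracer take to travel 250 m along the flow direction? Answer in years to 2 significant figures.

78 years

Three-point gradient (reference MW-1): Δ to MW-2 = (155, -15, +0.46), Δ to MW-3 = (-105, 220, -0.20).
∂h/∂x = +0.003019, ∂h/∂y = +0.0005319 (det = 32525).
|∇h| = √(0.003019² + 0.0005319²) = 0.003065
Seepage velocity v = K·i/n = 0.83 × 0.003065 / 0.29 = 0.008772 m/day.
t = 250 / 0.008772 = 2.85e+04 days = 78 years.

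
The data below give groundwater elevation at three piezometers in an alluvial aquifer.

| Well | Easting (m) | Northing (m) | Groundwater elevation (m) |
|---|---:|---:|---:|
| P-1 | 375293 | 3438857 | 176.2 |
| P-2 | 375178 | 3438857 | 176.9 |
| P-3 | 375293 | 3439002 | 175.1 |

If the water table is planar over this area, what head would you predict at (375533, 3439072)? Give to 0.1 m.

∂h/∂x = (176.9 − 176.2) / (375178 − 375293) = -0.006087
∂h/∂y = (175.1 − 176.2) / (3439002 − 3438857) = -0.007586
h(375533, 3439072) = 176.2 + (-0.006087)·(240) + (-0.007586)·(215) = 176.2 -1.461 -1.631 = 173.108 m.

173.1 m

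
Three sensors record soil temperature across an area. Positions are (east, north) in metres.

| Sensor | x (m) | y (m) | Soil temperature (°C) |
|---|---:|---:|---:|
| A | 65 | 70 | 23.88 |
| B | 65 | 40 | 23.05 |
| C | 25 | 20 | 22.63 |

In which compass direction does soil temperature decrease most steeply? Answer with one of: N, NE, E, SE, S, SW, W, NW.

S

Differences from A: to B (Δx, Δy, Δh) = (0, -30, -0.83); to C = (-40, -50, -1.25).
Determinant of the coordinate differences = 0·(-50) − (-40)·(-30) = -1200.
∂T/∂x = [(-0.83)·(-50) − (-1.25)·(-30)] / -1200 = -0.003333
∂T/∂y = [0·(-1.25) − (-40)·(-0.83)] / -1200 = +0.02767
Steepest decrease is along −∇f = (+0.003333 E, -0.02767 N) → south.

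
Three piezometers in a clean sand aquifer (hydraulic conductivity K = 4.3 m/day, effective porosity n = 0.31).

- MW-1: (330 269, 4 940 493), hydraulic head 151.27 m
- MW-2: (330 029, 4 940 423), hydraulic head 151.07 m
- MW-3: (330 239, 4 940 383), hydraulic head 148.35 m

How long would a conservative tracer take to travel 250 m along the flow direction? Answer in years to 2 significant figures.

With h = a·x + b·y + c and MW-1 as origin, the differences give:
  (-240)·a + (-70)·b = -0.20
  (-30)·a + (-110)·b = -2.92
Eliminate b (×(-110) and ×(-70), subtract): 24300·a = -182.400 → a = ∂h/∂x = -0.007506
Back-substitute: b = ∂h/∂y = +0.02859.
|∇h| = √(-0.007506² + 0.02859²) = 0.02956
Seepage velocity v = K·i/n = 4.3 × 0.02956 / 0.31 = 0.41 m/day.
t = 250 / 0.41 = 609.8 days = 1.67 years.

1.7 years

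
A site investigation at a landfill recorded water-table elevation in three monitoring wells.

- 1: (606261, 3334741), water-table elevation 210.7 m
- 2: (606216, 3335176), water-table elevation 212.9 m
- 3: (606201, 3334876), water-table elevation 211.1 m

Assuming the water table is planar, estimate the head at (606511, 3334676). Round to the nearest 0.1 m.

211.9 m

With h = a·x + b·y + c and 1 as origin, the differences give:
  (-45)·a + 435·b = +2.2
  (-60)·a + 135·b = +0.4
Eliminate b (×135 and ×435, subtract): 20025·a = 123.00 → a = ∂h/∂x = +0.006142
Back-substitute: b = ∂h/∂y = +0.005693.
h(606511, 3334676) = 210.7 + (+0.006142)·(250) + (+0.005693)·(-65) = 210.7 +1.536 -0.370 = 211.866 m.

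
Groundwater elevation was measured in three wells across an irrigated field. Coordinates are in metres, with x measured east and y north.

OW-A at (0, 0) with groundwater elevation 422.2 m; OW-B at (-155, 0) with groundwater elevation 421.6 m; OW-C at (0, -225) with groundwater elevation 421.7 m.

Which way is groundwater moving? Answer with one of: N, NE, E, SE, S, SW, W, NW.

∂h/∂x = (421.6 − 422.2) / (-155 − 0) = +0.003871
∂h/∂y = (421.7 − 422.2) / (-225 − 0) = +0.002222
Flow = −∇h = (-0.003871 east, -0.002222 north), which points southwest.

SW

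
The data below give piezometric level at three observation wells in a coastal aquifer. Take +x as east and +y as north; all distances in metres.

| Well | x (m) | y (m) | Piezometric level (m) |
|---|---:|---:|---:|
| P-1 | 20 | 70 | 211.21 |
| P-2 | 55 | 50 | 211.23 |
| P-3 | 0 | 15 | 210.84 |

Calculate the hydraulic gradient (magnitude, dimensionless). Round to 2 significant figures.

With h = a·x + b·y + c and P-1 as origin, the differences give:
  35·a + (-20)·b = +0.02
  (-20)·a + (-55)·b = -0.37
Eliminate b (×(-55) and ×(-20), subtract): -2325·a = -8.500 → a = ∂h/∂x = +0.003656
Back-substitute: b = ∂h/∂y = +0.005398.
|∇h| = √(0.003656² + 0.005398²) = 0.00652

0.0065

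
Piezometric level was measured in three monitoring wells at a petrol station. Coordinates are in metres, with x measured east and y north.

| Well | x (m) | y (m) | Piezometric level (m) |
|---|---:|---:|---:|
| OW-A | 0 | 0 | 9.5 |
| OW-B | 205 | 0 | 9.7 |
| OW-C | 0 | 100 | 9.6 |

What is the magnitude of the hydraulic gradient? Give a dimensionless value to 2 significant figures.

∂h/∂x = (9.7 − 9.5) / (205 − 0) = +0.0009756
∂h/∂y = (9.6 − 9.5) / (100 − 0) = +0.0010000
|∇h| = √(0.0009756² + 0.0010000²) = 0.001397

0.0014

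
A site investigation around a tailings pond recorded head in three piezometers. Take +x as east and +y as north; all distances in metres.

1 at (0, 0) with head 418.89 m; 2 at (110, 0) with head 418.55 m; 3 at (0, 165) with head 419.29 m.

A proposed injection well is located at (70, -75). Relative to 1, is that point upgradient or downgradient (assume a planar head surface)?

downgradient

∂h/∂x = (418.55 − 418.89) / (110 − 0) = -0.003091
∂h/∂y = (419.29 − 418.89) / (165 − 0) = +0.002424
Head at (70, -75) = 418.89 + (-0.003091)·(70) + (+0.002424)·(-75) = 418.49 m.
That is lower than the 418.89 m at 1, so the point is downgradient.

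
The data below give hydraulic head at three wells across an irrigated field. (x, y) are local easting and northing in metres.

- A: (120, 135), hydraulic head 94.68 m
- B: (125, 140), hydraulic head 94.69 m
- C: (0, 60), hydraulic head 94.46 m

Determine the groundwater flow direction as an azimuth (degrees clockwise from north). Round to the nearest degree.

254°

Differences from A: to B (Δx, Δy, Δh) = (5, 5, +0.01); to C = (-120, -75, -0.22).
Determinant of the coordinate differences = 5·(-75) − (-120)·5 = 225.
∂h/∂x = [(+0.01)·(-75) − (-0.22)·5] / 225 = +0.001556
∂h/∂y = [5·(-0.22) − (-120)·(+0.01)] / 225 = +0.0004444
Flow direction (−∇h) has components (-0.001556 E, -0.0004444 N).
Azimuth = atan2(E, N) = atan2(-0.001556, -0.0004444) = 254.1° ≈ 254°.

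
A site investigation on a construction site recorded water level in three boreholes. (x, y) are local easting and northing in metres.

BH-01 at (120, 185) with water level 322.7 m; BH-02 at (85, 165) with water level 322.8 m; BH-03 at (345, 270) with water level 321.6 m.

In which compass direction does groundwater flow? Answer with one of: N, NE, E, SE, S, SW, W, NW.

SE

Taking BH-01 as reference: BH-02−BH-01 = (-35, -20, +0.1); BH-03−BH-01 = (225, 85, -1.1).
Solve a·Δx + b·Δy = Δh: det = (-35)·85 − 225·(-20) = 1525.
∂h/∂x = [(+0.1)·85 − (-1.1)·(-20)] / 1525 = -0.008852
∂h/∂y = [(-35)·(-1.1) − 225·(+0.1)] / 1525 = +0.01049
Flow = −∇h = (+0.008852 east, -0.01049 north), which points southeast.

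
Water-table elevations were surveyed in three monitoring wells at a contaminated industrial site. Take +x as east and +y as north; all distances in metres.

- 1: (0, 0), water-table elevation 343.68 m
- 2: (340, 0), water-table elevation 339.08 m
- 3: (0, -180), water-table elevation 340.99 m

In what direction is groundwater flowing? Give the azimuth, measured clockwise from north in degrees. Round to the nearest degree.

138°

∂h/∂x = (339.08 − 343.68) / (340 − 0) = -0.01353
∂h/∂y = (340.99 − 343.68) / (-180 − 0) = +0.01494
Flow direction (−∇h) has components (+0.01353 E, -0.01494 N).
Azimuth = atan2(E, N) = atan2(+0.01353, -0.01494) = 137.8° ≈ 138°.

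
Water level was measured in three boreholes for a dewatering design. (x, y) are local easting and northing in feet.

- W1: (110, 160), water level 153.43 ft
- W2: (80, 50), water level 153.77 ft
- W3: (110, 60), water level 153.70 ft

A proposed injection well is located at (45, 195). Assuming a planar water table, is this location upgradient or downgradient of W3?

Differences from W1: to W2 (Δx, Δy, Δh) = (-30, -110, +0.34); to W3 = (0, -100, +0.27).
Solve a·Δx + b·Δy = Δh: det = (-30)·(-100) − 0·(-110) = 3000.
∂h/∂x = [(+0.34)·(-100) − (+0.27)·(-110)] / 3000 = -0.001433
∂h/∂y = [(-30)·(+0.27) − 0·(+0.34)] / 3000 = -0.002700
Head at (45, 195) = 153.43 + (-0.001433)·(-65) + (-0.002700)·(35) = 153.43 ft.
That is lower than the 153.70 ft at W3, so the point is downgradient.

downgradient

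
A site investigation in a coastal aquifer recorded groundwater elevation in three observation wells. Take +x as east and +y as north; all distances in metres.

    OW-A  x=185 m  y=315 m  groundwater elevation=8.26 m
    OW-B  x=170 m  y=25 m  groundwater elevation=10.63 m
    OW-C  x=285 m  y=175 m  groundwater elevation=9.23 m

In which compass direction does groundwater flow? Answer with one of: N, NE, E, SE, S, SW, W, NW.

With h = a·x + b·y + c and OW-A as origin, the differences give:
  (-15)·a + (-290)·b = +2.37
  100·a + (-140)·b = +0.97
Eliminate b (×(-140) and ×(-290), subtract): 31100·a = -50.500 → a = ∂h/∂x = -0.001624
Back-substitute: b = ∂h/∂y = -0.008088.
Flow = −∇h = (+0.001624 east, +0.008088 north), which points north.

N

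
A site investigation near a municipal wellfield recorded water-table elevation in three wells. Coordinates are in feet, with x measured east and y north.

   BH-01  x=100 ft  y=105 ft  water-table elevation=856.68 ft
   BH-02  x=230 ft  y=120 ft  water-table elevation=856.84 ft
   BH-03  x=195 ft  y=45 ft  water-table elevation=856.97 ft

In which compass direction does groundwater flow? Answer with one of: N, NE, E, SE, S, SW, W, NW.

With h = a·x + b·y + c and BH-01 as origin, the differences give:
  130·a + 15·b = +0.16
  95·a + (-60)·b = +0.29
Eliminate b (×(-60) and ×15, subtract): -9225·a = -13.950 → a = ∂h/∂x = +0.001512
Back-substitute: b = ∂h/∂y = -0.002439.
Flow = −∇h = (-0.001512 east, +0.002439 north), which points northwest.

NW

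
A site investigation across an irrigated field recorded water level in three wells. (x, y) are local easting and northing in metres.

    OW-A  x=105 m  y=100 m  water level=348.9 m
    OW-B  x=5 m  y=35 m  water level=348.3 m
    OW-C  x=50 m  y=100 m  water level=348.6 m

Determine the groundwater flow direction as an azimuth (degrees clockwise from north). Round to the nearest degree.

Three-point gradient (reference OW-A): Δ to OW-B = (-100, -65, -0.6), Δ to OW-C = (-55, 0, -0.3).
∂h/∂x = +0.005455, ∂h/∂y = +0.0008392 (det = -3575).
Flow direction (−∇h) has components (-0.005455 E, -0.0008392 N).
Azimuth = atan2(E, N) = atan2(-0.005455, -0.0008392) = 261.3° ≈ 261°.

261°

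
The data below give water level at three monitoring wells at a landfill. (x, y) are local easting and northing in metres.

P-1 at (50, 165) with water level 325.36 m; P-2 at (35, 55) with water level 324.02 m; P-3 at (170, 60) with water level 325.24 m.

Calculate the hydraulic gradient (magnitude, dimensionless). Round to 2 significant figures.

With h = a·x + b·y + c and P-1 as origin, the differences give:
  (-15)·a + (-110)·b = -1.34
  120·a + (-105)·b = -0.12
Eliminate b (×(-105) and ×(-110), subtract): 14775·a = 127.500 → a = ∂h/∂x = +0.008629
Back-substitute: b = ∂h/∂y = +0.01101.
|∇h| = √(0.008629² + 0.01101²) = 0.01399

0.014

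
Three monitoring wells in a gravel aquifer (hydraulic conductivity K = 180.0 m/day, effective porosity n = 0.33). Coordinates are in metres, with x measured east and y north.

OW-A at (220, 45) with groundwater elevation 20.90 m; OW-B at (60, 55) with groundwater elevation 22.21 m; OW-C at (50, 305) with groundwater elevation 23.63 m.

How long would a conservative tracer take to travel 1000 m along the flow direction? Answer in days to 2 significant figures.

Taking OW-A as reference: OW-B−OW-A = (-160, 10, +1.31); OW-C−OW-A = (-170, 260, +2.73).
Determinant of the coordinate differences = (-160)·260 − (-170)·10 = -39900.
∂h/∂x = [(+1.31)·260 − (+2.73)·10] / -39900 = -0.007852
∂h/∂y = [(-160)·(+2.73) − (-170)·(+1.31)] / -39900 = +0.005366
|∇h| = √(-0.007852² + 0.005366²) = 0.00951
Seepage velocity v = K·i/n = 180.0 × 0.00951 / 0.33 = 5.187 m/day.
t = 1000 / 5.187 = 192.8 days.

190 days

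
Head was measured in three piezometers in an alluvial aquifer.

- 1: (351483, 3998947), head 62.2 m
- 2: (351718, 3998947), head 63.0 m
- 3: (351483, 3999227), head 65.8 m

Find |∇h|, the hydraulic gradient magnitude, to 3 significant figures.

∂h/∂x = (63.0 − 62.2) / (351718 − 351483) = +0.003404
∂h/∂y = (65.8 − 62.2) / (3999227 − 3998947) = +0.01286
|∇h| = √(0.003404² + 0.01286²) = 0.0133

0.0133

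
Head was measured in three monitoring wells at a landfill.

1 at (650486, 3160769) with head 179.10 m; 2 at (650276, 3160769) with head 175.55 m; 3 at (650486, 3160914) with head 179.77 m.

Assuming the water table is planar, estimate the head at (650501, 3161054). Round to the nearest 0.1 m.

∂h/∂x = (175.55 − 179.10) / (650276 − 650486) = +0.01690
∂h/∂y = (179.77 − 179.10) / (3160914 − 3160769) = +0.004621
h(650501, 3161054) = 179.10 + (+0.01690)·(15) + (+0.004621)·(285) = 179.10 +0.254 +1.317 = 180.670 m.

180.7 m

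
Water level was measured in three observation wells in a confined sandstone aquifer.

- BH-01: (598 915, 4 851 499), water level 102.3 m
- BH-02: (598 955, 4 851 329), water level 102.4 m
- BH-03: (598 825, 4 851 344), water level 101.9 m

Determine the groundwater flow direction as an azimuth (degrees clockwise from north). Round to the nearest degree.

Differences from BH-01: to BH-02 (Δx, Δy, Δh) = (40, -170, +0.1); to BH-03 = (-90, -155, -0.4).
Solve a·Δx + b·Δy = Δh: det = 40·(-155) − (-90)·(-170) = -21500.
∂h/∂x = [(+0.1)·(-155) − (-0.4)·(-170)] / -21500 = +0.003884
∂h/∂y = [40·(-0.4) − (-90)·(+0.1)] / -21500 = +0.0003256
Flow direction (−∇h) has components (-0.003884 E, -0.0003256 N).
Azimuth = atan2(E, N) = atan2(-0.003884, -0.0003256) = 265.2° ≈ 265°.

265°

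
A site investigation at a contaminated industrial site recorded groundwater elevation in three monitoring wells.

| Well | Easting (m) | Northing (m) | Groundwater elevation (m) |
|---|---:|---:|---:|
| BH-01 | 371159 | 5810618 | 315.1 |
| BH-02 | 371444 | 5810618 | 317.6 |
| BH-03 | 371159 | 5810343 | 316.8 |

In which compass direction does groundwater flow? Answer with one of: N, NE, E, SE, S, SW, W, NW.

∂h/∂x = (317.6 − 315.1) / (371444 − 371159) = +0.008772
∂h/∂y = (316.8 − 315.1) / (5810343 − 5810618) = -0.006182
Flow = −∇h = (-0.008772 east, +0.006182 north), which points northwest.

NW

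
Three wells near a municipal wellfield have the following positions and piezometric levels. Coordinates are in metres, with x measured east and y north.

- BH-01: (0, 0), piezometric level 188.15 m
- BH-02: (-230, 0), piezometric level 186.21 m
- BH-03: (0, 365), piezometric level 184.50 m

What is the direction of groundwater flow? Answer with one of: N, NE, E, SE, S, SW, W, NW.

NW

∂h/∂x = (186.21 − 188.15) / (-230 − 0) = +0.008435
∂h/∂y = (184.50 − 188.15) / (365 − 0) = -0.01000
Flow = −∇h = (-0.008435 east, +0.01000 north), which points northwest.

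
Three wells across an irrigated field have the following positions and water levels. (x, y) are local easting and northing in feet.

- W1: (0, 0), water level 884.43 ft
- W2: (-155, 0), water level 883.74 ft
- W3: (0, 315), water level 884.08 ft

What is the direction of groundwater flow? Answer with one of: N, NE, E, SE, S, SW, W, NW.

W

∂h/∂x = (883.74 − 884.43) / (-155 − 0) = +0.004452
∂h/∂y = (884.08 − 884.43) / (315 − 0) = -0.001111
Flow = −∇h = (-0.004452 east, +0.001111 north), which points west.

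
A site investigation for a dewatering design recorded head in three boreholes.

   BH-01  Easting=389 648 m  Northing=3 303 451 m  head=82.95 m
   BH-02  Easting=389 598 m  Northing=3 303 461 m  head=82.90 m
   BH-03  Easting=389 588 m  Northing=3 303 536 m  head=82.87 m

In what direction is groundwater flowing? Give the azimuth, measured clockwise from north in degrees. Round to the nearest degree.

Differences from BH-01: to BH-02 (Δx, Δy, Δh) = (-50, 10, -0.05); to BH-03 = (-60, 85, -0.08).
Solve a·Δx + b·Δy = Δh: det = (-50)·85 − (-60)·10 = -3650.
∂h/∂x = [(-0.05)·85 − (-0.08)·10] / -3650 = +0.0009452
∂h/∂y = [(-50)·(-0.08) − (-60)·(-0.05)] / -3650 = -0.0002740
Flow direction (−∇h) has components (-0.0009452 E, +0.0002740 N).
Azimuth = atan2(E, N) = atan2(-0.0009452, +0.0002740) = 286.2° ≈ 286°.

286°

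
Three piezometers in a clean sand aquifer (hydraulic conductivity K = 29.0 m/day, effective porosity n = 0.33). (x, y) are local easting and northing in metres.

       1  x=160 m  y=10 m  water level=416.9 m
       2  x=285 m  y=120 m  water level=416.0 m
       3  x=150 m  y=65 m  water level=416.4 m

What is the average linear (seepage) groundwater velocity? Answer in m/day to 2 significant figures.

Taking 1 as reference: 2−1 = (125, 110, -0.9); 3−1 = (-10, 55, -0.5).
Solve a·Δx + b·Δy = Δh: det = 125·55 − (-10)·110 = 7975.
∂h/∂x = [(-0.9)·55 − (-0.5)·110] / 7975 = +0.0006897
∂h/∂y = [125·(-0.5) − (-10)·(-0.9)] / 7975 = -0.008966
|∇h| = √(0.0006897² + -0.008966²) = 0.008992
Seepage velocity v = K·i/n = 29.0 × 0.008992 / 0.33 = 0.7902 m/day.

0.79 m/day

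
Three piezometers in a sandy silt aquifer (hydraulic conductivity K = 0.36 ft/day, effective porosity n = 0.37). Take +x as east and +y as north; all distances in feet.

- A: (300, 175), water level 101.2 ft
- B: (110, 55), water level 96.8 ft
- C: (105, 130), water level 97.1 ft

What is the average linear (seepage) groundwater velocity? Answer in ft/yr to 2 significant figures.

7.3 ft/yr

Differences from A: to B (Δx, Δy, Δh) = (-190, -120, -4.4); to C = (-195, -45, -4.1).
Determinant of the coordinate differences = (-190)·(-45) − (-195)·(-120) = -14850.
∂h/∂x = [(-4.4)·(-45) − (-4.1)·(-120)] / -14850 = +0.01980
∂h/∂y = [(-190)·(-4.1) − (-195)·(-4.4)] / -14850 = +0.005320
|∇h| = √(0.01980² + 0.005320²) = 0.0205
Seepage velocity v = K·i/n = 0.36 × 0.0205 / 0.37 = 0.01995 ft/day = 7.287 ft/yr.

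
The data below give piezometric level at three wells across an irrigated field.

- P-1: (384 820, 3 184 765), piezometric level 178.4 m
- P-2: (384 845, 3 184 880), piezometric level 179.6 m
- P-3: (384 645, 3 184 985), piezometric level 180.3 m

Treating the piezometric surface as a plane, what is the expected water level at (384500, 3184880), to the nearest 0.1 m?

With h = a·x + b·y + c and P-1 as origin, the differences give:
  25·a + 115·b = +1.2
  (-175)·a + 220·b = +1.9
Eliminate b (×220 and ×115, subtract): 25625·a = 45.50 → a = ∂h/∂x = +0.001776
Back-substitute: b = ∂h/∂y = +0.01005.
h(384500, 3184880) = 178.4 + (+0.001776)·(-320) + (+0.01005)·(115) = 178.4 -0.568 +1.156 = 178.987 m.

179.0 m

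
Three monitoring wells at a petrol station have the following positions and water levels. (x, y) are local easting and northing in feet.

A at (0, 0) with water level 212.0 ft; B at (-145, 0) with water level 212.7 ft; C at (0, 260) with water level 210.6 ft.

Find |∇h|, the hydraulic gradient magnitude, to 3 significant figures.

0.00723

∂h/∂x = (212.7 − 212.0) / (-145 − 0) = -0.004828
∂h/∂y = (210.6 − 212.0) / (260 − 0) = -0.005385
|∇h| = √(-0.004828² + -0.005385²) = 0.007232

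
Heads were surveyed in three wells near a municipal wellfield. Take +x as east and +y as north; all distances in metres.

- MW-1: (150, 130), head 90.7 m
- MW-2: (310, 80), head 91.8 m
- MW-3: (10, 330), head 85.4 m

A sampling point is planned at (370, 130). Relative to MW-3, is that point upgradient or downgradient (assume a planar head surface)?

Taking MW-1 as reference: MW-2−MW-1 = (160, -50, +1.1); MW-3−MW-1 = (-140, 200, -5.3).
Determinant of the coordinate differences = 160·200 − (-140)·(-50) = 25000.
∂h/∂x = [(+1.1)·200 − (-5.3)·(-50)] / 25000 = -0.001800
∂h/∂y = [160·(-5.3) − (-140)·(+1.1)] / 25000 = -0.02776
Head at (370, 130) = 90.7 + (-0.001800)·(220) + (-0.02776)·(0) = 90.30 m.
That is higher than the 85.4 m at MW-3, so the point is upgradient.

upgradient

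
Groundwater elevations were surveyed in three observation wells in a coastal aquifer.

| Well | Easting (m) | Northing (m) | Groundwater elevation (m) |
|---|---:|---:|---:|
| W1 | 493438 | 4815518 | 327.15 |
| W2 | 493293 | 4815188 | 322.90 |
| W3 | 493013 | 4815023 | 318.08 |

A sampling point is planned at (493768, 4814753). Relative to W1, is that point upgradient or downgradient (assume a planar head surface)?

Taking W1 as reference: W2−W1 = (-145, -330, -4.25); W3−W1 = (-425, -495, -9.07).
Solve a·Δx + b·Δy = Δh: det = (-145)·(-495) − (-425)·(-330) = -68475.
∂h/∂x = [(-4.25)·(-495) − (-9.07)·(-330)] / -68475 = +0.01299
∂h/∂y = [(-145)·(-9.07) − (-425)·(-4.25)] / -68475 = +0.007172
Head at (493768, 4814753) = 327.15 + (+0.01299)·(330) + (+0.007172)·(-765) = 325.95 m.
That is lower than the 327.15 m at W1, so the point is downgradient.

downgradient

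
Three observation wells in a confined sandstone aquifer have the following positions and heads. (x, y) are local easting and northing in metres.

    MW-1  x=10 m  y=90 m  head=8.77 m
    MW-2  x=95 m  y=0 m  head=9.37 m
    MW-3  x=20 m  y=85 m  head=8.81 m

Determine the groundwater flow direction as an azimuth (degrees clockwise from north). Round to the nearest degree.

347°

Taking MW-1 as reference: MW-2−MW-1 = (85, -90, +0.60); MW-3−MW-1 = (10, -5, +0.04).
Solve a·Δx + b·Δy = Δh: det = 85·(-5) − 10·(-90) = 475.
∂h/∂x = [(+0.60)·(-5) − (+0.04)·(-90)] / 475 = +0.001263
∂h/∂y = [85·(+0.04) − 10·(+0.60)] / 475 = -0.005474
Flow direction (−∇h) has components (-0.001263 E, +0.005474 N).
Azimuth = atan2(E, N) = atan2(-0.001263, +0.005474) = 347.0° ≈ 347°.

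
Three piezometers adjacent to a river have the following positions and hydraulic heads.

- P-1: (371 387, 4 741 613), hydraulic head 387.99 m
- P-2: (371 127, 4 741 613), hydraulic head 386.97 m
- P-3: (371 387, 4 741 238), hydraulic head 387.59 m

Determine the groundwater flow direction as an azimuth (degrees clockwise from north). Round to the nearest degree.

255°

∂h/∂x = (386.97 − 387.99) / (371127 − 371387) = +0.003923
∂h/∂y = (387.59 − 387.99) / (4741238 − 4741613) = +0.001067
Flow direction (−∇h) has components (-0.003923 E, -0.001067 N).
Azimuth = atan2(E, N) = atan2(-0.003923, -0.001067) = 254.8° ≈ 255°.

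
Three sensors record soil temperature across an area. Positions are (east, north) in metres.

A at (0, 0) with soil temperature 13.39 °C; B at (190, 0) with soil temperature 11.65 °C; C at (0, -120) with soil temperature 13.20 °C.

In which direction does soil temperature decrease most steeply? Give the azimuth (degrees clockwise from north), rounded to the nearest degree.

100°

∂T/∂x = (11.65 − 13.39) / (190 − 0) = -0.009158
∂T/∂y = (13.20 − 13.39) / (-120 − 0) = +0.001583
Steepest decrease is along −∇f: components (+0.009158 E, -0.001583 N).
Azimuth = atan2(+0.009158, -0.001583) = 99.8° ≈ 100°.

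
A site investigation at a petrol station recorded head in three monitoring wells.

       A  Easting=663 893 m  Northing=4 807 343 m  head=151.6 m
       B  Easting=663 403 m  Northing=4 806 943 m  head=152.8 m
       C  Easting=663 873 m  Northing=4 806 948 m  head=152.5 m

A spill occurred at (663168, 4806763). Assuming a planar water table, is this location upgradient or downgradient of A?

Taking A as reference: B−A = (-490, -400, +1.2); C−A = (-20, -395, +0.9).
Solve a·Δx + b·Δy = Δh: det = (-490)·(-395) − (-20)·(-400) = 185550.
∂h/∂x = [(+1.2)·(-395) − (+0.9)·(-400)] / 185550 = -0.0006144
∂h/∂y = [(-490)·(+0.9) − (-20)·(+1.2)] / 185550 = -0.002247
Head at (663168, 4806763) = 151.6 + (-0.0006144)·(-725) + (-0.002247)·(-580) = 153.35 m.
That is higher than the 151.6 m at A, so the point is upgradient.

upgradient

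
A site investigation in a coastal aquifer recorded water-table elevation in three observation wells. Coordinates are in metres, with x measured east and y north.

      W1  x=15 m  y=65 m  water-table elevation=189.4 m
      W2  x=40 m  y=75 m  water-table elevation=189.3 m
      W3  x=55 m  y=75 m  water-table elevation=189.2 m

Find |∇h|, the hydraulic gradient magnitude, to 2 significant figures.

0.0094

Three-point gradient (reference W1): Δ to W2 = (25, 10, -0.1), Δ to W3 = (40, 10, -0.2).
∂h/∂x = -0.006667, ∂h/∂y = +0.006667 (det = -150).
|∇h| = √(-0.006667² + 0.006667²) = 0.009429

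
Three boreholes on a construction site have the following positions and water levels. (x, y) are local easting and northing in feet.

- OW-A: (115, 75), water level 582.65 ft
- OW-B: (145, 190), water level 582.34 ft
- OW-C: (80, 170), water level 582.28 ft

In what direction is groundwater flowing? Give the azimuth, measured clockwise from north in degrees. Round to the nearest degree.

With h = a·x + b·y + c and OW-A as origin, the differences give:
  30·a + 115·b = -0.31
  (-35)·a + 95·b = -0.37
Eliminate b (×95 and ×115, subtract): 6875·a = 13.100 → a = ∂h/∂x = +0.001905
Back-substitute: b = ∂h/∂y = -0.003193.
Flow direction (−∇h) has components (-0.001905 E, +0.003193 N).
Azimuth = atan2(E, N) = atan2(-0.001905, +0.003193) = 329.2° ≈ 329°.

329°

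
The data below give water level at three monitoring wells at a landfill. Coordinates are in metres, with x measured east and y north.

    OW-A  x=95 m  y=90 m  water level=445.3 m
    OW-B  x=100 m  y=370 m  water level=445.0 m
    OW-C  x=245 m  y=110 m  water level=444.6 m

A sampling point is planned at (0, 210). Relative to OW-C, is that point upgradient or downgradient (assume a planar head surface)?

upgradient

Differences from OW-A: to OW-B (Δx, Δy, Δh) = (5, 280, -0.3); to OW-C = (150, 20, -0.7).
Solve a·Δx + b·Δy = Δh: det = 5·20 − 150·280 = -41900.
∂h/∂x = [(-0.3)·20 − (-0.7)·280] / -41900 = -0.004535
∂h/∂y = [5·(-0.7) − 150·(-0.3)] / -41900 = -0.0009905
Head at (0, 210) = 445.3 + (-0.004535)·(-95) + (-0.0009905)·(120) = 445.61 m.
That is higher than the 444.6 m at OW-C, so the point is upgradient.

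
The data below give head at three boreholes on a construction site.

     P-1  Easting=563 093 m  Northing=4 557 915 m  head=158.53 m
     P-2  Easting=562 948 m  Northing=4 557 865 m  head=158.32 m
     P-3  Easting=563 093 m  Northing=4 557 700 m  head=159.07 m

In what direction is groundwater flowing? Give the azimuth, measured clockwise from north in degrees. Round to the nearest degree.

Taking P-1 as reference: P-2−P-1 = (-145, -50, -0.21); P-3−P-1 = (0, -215, +0.54).
Determinant of the coordinate differences = (-145)·(-215) − 0·(-50) = 31175.
∂h/∂x = [(-0.21)·(-215) − (+0.54)·(-50)] / 31175 = +0.002314
∂h/∂y = [(-145)·(+0.54) − 0·(-0.21)] / 31175 = -0.002512
Flow direction (−∇h) has components (-0.002314 E, +0.002512 N).
Azimuth = atan2(E, N) = atan2(-0.002314, +0.002512) = 317.3° ≈ 317°.

317°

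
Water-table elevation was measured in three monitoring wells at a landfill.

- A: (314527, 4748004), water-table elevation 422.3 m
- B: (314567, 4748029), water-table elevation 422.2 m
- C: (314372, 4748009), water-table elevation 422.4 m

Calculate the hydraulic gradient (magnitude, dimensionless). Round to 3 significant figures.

Differences from A: to B (Δx, Δy, Δh) = (40, 25, -0.1); to C = (-155, 5, +0.1).
Solve a·Δx + b·Δy = Δh: det = 40·5 − (-155)·25 = 4075.
∂h/∂x = [(-0.1)·5 − (+0.1)·25] / 4075 = -0.0007362
∂h/∂y = [40·(+0.1) − (-155)·(-0.1)] / 4075 = -0.002822
|∇h| = √(-0.0007362² + -0.002822²) = 0.002916

0.00292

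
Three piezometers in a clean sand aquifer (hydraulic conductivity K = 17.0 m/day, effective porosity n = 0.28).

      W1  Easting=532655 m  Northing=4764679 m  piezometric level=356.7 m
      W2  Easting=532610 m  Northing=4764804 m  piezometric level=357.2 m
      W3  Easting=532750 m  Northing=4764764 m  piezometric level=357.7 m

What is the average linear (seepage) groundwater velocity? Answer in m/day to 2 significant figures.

Taking W1 as reference: W2−W1 = (-45, 125, +0.5); W3−W1 = (95, 85, +1.0).
Solve a·Δx + b·Δy = Δh: det = (-45)·85 − 95·125 = -15700.
∂h/∂x = [(+0.5)·85 − (+1.0)·125] / -15700 = +0.005255
∂h/∂y = [(-45)·(+1.0) − 95·(+0.5)] / -15700 = +0.005892
|∇h| = √(0.005255² + 0.005892²) = 0.007895
Seepage velocity v = K·i/n = 17.0 × 0.007895 / 0.28 = 0.4793 m/day.

0.48 m/day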